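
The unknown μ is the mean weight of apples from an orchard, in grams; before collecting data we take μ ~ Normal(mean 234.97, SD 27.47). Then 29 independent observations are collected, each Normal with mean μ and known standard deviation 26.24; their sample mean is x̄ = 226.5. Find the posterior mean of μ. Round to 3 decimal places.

Prior precision 1/τ₀² = 1/27.47² = 0.00132520; data precision n/σ² = 29/26.24² = 0.0421183.
Posterior precision = 0.00132520 + 0.0421183 = 0.0434435.
Posterior mean = (0.00132520·234.97 + 0.0421183·226.5) / 0.0434435 = 226.758.

Posterior mean ≈ 226.758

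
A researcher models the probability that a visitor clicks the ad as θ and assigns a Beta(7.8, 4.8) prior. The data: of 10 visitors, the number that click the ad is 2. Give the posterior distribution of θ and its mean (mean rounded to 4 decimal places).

Observing 2 successes and 8 failures updates Beta(7.8, 4.8) by adding the success and failure counts to the two shape parameters: α = 7.8+2 = 9.8, β = 4.8+8 = 12.8.
Posterior mean = α/(α+β) = 9.8/22.6 = 0.4336.

Posterior: Beta(9.8, 12.8); mean ≈ 0.4336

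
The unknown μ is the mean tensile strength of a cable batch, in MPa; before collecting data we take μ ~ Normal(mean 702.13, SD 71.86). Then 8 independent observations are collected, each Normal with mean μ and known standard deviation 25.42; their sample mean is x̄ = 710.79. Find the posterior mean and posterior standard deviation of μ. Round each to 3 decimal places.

With known σ, the Normal prior is conjugate. Weight on the data is w = (n/σ²)/(n/σ² + 1/τ₀²) = 0.0123805/(0.0123805+0.00019365) = 0.98460.
Posterior mean = w·x̄ + (1−w)·μ₀ = 0.98460·710.79 + 0.015401·702.13 = 710.657. Posterior variance = 1/(0.0123805+0.00019365) = 79.5281, so SD = 8.918.

Posterior mean ≈ 710.657; posterior SD ≈ 8.918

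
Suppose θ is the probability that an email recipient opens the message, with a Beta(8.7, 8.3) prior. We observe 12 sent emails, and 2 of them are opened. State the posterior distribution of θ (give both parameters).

The binomial likelihood is conjugate to the Beta prior: with 2 successes and 10 failures, the posterior is Beta(8.7+2, 8.3+10) = Beta(10.7, 18.3).

Posterior: Beta(10.7, 18.3)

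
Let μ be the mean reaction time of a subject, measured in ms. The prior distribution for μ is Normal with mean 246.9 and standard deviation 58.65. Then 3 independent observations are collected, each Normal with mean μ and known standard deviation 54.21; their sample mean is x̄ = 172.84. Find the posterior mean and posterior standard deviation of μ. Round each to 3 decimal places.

With known σ, the Normal prior is conjugate. Weight on the data is w = (n/σ²)/(n/σ² + 1/τ₀²) = 0.00102085/(0.00102085+0.00029071) = 0.77835.
Posterior mean = w·x̄ + (1−w)·μ₀ = 0.77835·172.84 + 0.22165·246.9 = 189.256. Posterior variance = 1/(0.00102085+0.00029071) = 762.449, so SD = 27.612.

Posterior mean ≈ 189.256; posterior SD ≈ 27.612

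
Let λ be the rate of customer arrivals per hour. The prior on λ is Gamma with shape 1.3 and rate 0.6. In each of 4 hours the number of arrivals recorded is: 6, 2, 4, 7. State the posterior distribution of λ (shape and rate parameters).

Posterior: Gamma(shape=20.3, rate=4.6)

The Poisson likelihood adds the total count to the shape and the number of exposure periods to the rate. Here ∑xᵢ = 19 and n = 4, so shape 1.3→20.3 and rate 0.6→4.6.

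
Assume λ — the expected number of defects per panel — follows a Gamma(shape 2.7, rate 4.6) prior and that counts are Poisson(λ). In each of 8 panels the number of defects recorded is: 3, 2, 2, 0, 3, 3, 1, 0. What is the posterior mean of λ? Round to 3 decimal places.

Posterior mean ≈ 1.325

The Poisson likelihood adds the total count to the shape and the number of exposure periods to the rate. Here ∑xᵢ = 14 and n = 8, so shape 2.7→16.7 and rate 4.6→12.6.
Posterior mean = shape/rate = 16.7/12.6 = 1.325.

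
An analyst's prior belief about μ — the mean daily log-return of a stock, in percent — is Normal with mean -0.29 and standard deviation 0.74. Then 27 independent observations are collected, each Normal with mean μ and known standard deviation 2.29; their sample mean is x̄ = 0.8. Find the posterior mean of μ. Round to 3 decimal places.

With known σ, the Normal prior is conjugate. Weight on the data is w = (n/σ²)/(n/σ² + 1/τ₀²) = 5.14864/(5.14864+1.82615) = 0.73818.
Posterior mean = w·x̄ + (1−w)·μ₀ = 0.73818·0.8 + 0.26182·-0.29 = 0.515.

Posterior mean ≈ 0.515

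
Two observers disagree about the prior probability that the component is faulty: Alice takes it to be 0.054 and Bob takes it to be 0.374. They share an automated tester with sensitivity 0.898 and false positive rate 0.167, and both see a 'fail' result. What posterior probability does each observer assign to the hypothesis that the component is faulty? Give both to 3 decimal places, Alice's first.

P('+'|H) = 0.898, P('+'|¬H) = 0.167.
Alice: numerator 0.898·0.054 = 0.048492; evidence = 0.048492+0.167·0.946 = 0.20647; posterior = 0.235.
Bob: numerator 0.898·0.374 = 0.33585; evidence = 0.33585+0.167·0.626 = 0.44039; posterior = 0.763.

Alice: 0.235; Bob: 0.763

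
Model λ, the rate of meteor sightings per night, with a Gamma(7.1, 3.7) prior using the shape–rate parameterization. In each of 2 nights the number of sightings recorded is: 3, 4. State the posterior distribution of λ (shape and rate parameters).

Total count ∑xᵢ = 7 over n = 2 nights.
Gamma is conjugate to the Poisson likelihood: posterior is Gamma(shape = 7.1+7 = 14.1, rate = 3.7+2 = 5.7).

Posterior: Gamma(shape=14.1, rate=5.7)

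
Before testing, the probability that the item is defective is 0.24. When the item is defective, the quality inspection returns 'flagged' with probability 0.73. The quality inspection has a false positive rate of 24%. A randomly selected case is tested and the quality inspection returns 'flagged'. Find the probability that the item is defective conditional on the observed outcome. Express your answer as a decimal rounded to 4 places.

P(H | E) ≈ 0.4899

Let H be the event that the item is defective. P(H) = 0.24, so P(¬H) = 0.76. With E the 'flagged' result, P(E|H) = 0.73 and P(E|¬H) = 0.24.
P(E) = 0.73·0.24 + 0.24·0.76 = 0.17520 + 0.18240 = 0.35760.
By Bayes' theorem, P(H|E) = 0.17520 / 0.35760 = 0.4899.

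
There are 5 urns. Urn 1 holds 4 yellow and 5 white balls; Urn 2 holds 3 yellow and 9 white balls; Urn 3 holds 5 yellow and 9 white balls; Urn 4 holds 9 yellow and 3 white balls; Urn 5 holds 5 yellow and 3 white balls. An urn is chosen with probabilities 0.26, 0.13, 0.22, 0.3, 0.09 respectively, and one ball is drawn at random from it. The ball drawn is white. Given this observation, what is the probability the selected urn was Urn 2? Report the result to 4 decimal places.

P(white|Urn 1) = 0.5556; P(white|Urn 2) = 0.75; P(white|Urn 3) = 0.6429; P(white|Urn 4) = 0.25; P(white|Urn 5) = 0.375.
Prior × likelihood for each source: 0.26·0.5556=0.1444, 0.13·0.75=0.09750, 0.22·0.6429=0.1414, 0.3·0.25=0.07500, 0.09·0.375=0.03375. Summing gives P(white) = 0.49212.
P(Urn 2 | white) = 0.09750 / 0.49212 = 0.1981.

Posterior probability ≈ 0.1981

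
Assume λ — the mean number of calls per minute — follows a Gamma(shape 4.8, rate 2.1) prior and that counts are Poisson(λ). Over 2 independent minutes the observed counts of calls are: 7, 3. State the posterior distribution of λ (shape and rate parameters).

Posterior: Gamma(shape=14.8, rate=4.1)

Total count ∑xᵢ = 10 over n = 2 minutes.
Gamma is conjugate to the Poisson likelihood: posterior is Gamma(shape = 4.8+10 = 14.8, rate = 2.1+2 = 4.1).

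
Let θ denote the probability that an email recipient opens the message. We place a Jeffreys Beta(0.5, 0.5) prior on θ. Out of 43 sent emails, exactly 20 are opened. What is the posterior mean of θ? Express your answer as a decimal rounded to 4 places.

The binomial likelihood is conjugate to the Beta prior: with 20 successes and 23 failures, the posterior is Beta(0.5+20, 0.5+23) = Beta(20.5, 23.5).
Posterior mean = α/(α+β) = 20.5/44 = 0.4659.

Posterior mean ≈ 0.4659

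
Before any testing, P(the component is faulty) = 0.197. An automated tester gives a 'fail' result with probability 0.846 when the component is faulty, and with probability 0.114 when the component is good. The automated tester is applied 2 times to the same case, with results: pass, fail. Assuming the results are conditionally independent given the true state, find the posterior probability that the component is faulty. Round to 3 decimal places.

Let H be the event that the component is faulty; start with P(H) = 0.197. P('fail'|H) = 0.846, P('fail'|¬H) = 0.114.
Update on result 1 ('pass'): P(H) ← 0.154·0.1970 / (0.154·0.1970 + 0.886·0.8030) = 0.030338/0.74180 = 0.0409.
Update on result 2 ('fail'): P(H) ← 0.846·0.0409 / (0.846·0.0409 + 0.114·0.9591) = 0.034600/0.14394 = 0.2404.

Posterior P(H) ≈ 0.240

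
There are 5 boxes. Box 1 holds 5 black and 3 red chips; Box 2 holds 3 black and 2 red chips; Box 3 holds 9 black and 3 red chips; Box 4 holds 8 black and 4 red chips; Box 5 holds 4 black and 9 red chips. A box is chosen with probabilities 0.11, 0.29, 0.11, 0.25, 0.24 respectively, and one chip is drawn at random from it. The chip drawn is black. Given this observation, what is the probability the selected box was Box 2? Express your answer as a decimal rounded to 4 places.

Tabulate prior·likelihood by source: [1] prior 0.11, lik 0.625, product 0.06875; [2] prior 0.29, lik 0.6, product 0.1740; [3] prior 0.11, lik 0.75, product 0.08250; [4] prior 0.25, lik 0.6667, product 0.1667; [5] prior 0.24, lik 0.3077, product 0.07385.
Normalizing constant = 0.56576; the posterior for Box 2 is its product over the sum, 0.1740/0.56576 = 0.3075.

Posterior probability ≈ 0.3075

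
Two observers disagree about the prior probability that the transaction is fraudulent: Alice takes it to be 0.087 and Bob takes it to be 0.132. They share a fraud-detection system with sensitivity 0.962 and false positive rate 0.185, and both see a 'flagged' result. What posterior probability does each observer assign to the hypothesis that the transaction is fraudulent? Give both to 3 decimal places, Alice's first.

P('+'|H) = 0.962, P('+'|¬H) = 0.185.
Alice: numerator 0.962·0.087 = 0.083694; evidence = 0.083694+0.185·0.913 = 0.25260; posterior = 0.331.
Bob: numerator 0.962·0.132 = 0.12698; evidence = 0.12698+0.185·0.868 = 0.28756; posterior = 0.442.

Alice: 0.331; Bob: 0.442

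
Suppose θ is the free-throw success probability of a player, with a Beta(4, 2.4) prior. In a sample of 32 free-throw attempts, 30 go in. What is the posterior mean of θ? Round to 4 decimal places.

The binomial likelihood is conjugate to the Beta prior: with 30 successes and 2 failures, the posterior is Beta(4+30, 2.4+2) = Beta(34, 4.4).
E[θ | data] = 34/(34+4.4) = 0.8854.

Posterior mean ≈ 0.8854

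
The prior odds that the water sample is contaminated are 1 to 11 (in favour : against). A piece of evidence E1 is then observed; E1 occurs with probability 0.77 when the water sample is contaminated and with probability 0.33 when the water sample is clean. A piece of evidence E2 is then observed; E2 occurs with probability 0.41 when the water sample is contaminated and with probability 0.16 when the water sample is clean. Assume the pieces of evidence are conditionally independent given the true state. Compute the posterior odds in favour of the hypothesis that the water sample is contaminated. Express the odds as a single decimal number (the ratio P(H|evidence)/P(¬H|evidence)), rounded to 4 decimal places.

Posterior odds ≈ 0.5436

Prior odds = 1/11 = 0.090909.
Likelihood ratio for E1 = 0.77/0.33 = 2.3333.
Likelihood ratio for E2 = 0.41/0.16 = 2.5625.
Posterior odds = prior odds × LR₁ × LR₂ = 0.54356.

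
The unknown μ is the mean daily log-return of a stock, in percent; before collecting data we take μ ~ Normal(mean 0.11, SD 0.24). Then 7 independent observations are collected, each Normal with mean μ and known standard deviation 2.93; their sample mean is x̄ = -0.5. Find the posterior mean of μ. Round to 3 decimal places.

Posterior mean ≈ 0.083

With known σ, the Normal prior is conjugate. Weight on the data is w = (n/σ²)/(n/σ² + 1/τ₀²) = 0.815385/(0.815385+17.3611) = 0.044859.
Posterior mean = w·x̄ + (1−w)·μ₀ = 0.044859·-0.5 + 0.95514·0.11 = 0.083.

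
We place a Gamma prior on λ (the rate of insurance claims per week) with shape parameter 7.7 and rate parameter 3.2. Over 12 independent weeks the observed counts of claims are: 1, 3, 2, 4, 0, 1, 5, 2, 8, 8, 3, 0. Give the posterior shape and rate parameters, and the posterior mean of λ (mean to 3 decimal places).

Total count ∑xᵢ = 37 over n = 12 weeks.
Gamma is conjugate to the Poisson likelihood: posterior is Gamma(shape = 7.7+37 = 44.7, rate = 3.2+12 = 15.2).
Posterior mean = shape/rate = 44.7/15.2 = 2.941.

Posterior: Gamma(shape=44.7, rate=15.2); mean ≈ 2.941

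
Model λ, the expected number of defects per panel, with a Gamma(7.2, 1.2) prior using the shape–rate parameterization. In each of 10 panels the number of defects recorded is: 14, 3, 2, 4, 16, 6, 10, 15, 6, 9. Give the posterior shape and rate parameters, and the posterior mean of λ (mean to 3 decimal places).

Posterior: Gamma(shape=92.2, rate=11.2); mean ≈ 8.232

Total count ∑xᵢ = 85 over n = 10 panels.
Gamma is conjugate to the Poisson likelihood: posterior is Gamma(shape = 7.2+85 = 92.2, rate = 1.2+10 = 11.2).
Posterior mean = shape/rate = 92.2/11.2 = 8.232.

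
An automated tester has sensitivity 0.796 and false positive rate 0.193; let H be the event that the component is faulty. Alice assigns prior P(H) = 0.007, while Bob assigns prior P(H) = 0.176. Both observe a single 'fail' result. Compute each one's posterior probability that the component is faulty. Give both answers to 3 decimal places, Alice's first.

The likelihood ratio for a 'fail' result is 0.796/0.193 = 4.1244.
Alice: prior odds 0.007/0.993 = 0.0070493; posterior odds 0.029074; posterior probability 0.028.
Bob: prior odds 0.176/0.824 = 0.21359; posterior odds 0.88093; posterior probability 0.468.

Alice: 0.028; Bob: 0.468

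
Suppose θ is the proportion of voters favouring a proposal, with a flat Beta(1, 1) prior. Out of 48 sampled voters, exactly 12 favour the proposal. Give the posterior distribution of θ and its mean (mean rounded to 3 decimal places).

The binomial likelihood is conjugate to the Beta prior: with 12 successes and 36 failures, the posterior is Beta(1+12, 1+36) = Beta(13, 37).
E[θ | data] = 13/(13+37) = 0.260.

Posterior: Beta(13, 37); mean ≈ 0.260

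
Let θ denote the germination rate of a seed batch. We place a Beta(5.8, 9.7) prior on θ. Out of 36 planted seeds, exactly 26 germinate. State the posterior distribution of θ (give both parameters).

Posterior: Beta(31.8, 19.7)

Observing 26 successes and 10 failures updates Beta(5.8, 9.7) by adding the success and failure counts to the two shape parameters: α = 5.8+26 = 31.8, β = 9.7+10 = 19.7.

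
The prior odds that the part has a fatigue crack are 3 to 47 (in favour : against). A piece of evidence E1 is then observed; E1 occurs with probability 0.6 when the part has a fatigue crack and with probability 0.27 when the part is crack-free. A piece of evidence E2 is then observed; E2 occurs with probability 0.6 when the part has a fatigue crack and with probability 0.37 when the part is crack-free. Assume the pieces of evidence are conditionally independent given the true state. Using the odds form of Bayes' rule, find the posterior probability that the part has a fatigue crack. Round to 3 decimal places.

Posterior probability ≈ 0.187

Prior odds = 3/47 = 0.063830.
Likelihood ratio for E1 = 0.6/0.27 = 2.2222.
Likelihood ratio for E2 = 0.6/0.37 = 1.6216.
Posterior odds = prior odds × LR₁ × LR₂ = 0.23002.
Posterior probability = odds/(1+odds) = 0.23002/1.2300 = 0.187.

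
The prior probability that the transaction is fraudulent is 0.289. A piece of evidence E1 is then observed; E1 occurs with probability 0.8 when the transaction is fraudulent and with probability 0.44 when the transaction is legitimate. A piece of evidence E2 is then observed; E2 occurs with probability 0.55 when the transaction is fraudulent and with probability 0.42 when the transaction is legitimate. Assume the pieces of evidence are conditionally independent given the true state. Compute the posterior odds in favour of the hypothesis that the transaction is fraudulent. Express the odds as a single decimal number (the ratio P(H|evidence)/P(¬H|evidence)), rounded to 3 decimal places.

Posterior odds ≈ 0.968

Prior odds = 0.289/(1−0.289) = 0.40647.
Likelihood ratio for E1 = 0.8/0.44 = 1.8182.
Likelihood ratio for E2 = 0.55/0.42 = 1.3095.
Posterior odds = prior odds × LR₁ × LR₂ = 0.96779.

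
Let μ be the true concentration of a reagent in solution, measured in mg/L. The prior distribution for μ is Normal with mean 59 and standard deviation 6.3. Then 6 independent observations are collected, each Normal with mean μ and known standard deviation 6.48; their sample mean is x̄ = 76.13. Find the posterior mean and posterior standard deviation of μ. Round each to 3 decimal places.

Posterior mean ≈ 73.562; posterior SD ≈ 2.439

With known σ, the Normal prior is conjugate. Weight on the data is w = (n/σ²)/(n/σ² + 1/τ₀²) = 0.142890/(0.142890+0.0251953) = 0.85010.
Posterior mean = w·x̄ + (1−w)·μ₀ = 0.85010·76.13 + 0.14990·59 = 73.562. Posterior variance = 1/(0.142890+0.0251953) = 5.94937, so SD = 2.439.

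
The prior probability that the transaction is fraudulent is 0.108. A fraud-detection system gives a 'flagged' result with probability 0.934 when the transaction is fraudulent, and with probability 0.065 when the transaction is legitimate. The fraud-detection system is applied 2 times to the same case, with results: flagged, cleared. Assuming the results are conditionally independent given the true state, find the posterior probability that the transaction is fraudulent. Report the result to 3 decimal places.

Posterior P(H) ≈ 0.109

Let H be the event that the transaction is fraudulent; start with P(H) = 0.108. P('flagged'|H) = 0.934, P('flagged'|¬H) = 0.065.
Update on result 1 ('flagged'): P(H) ← 0.934·0.1080 / (0.934·0.1080 + 0.065·0.8920) = 0.10087/0.15885 = 0.6350.
Update on result 2 ('cleared'): P(H) ← 0.066·0.6350 / (0.066·0.6350 + 0.935·0.3650) = 0.041910/0.38318 = 0.1094.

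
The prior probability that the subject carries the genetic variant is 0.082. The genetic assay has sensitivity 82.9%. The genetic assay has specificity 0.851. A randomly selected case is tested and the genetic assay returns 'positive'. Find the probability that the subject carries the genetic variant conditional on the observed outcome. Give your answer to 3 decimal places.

Write H for 'the subject carries the genetic variant'. Prior odds H:¬H = 0.082/0.918 = 0.089325. For the 'positive' outcome, the likelihood ratio is 0.829/0.149 = 5.5638.
Posterior odds = 0.089325 × 5.5638 = 0.49698, so P(H|E) = 0.49698/(1+0.49698) = 0.332.

P(H | E) ≈ 0.332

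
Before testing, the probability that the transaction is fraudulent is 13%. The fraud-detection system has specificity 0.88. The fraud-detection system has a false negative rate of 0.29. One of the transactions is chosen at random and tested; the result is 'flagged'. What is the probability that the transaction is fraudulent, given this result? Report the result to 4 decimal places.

P(H | E) ≈ 0.4692

Let H be the event that the transaction is fraudulent. P(H) = 0.13, so P(¬H) = 0.87. With E the 'flagged' result, P(E|H) = 0.71 and P(E|¬H) = 0.12.
P(E) = 0.71·0.13 + 0.12·0.87 = 0.092300 + 0.10440 = 0.19670.
By Bayes' theorem, P(H|E) = 0.092300 / 0.19670 = 0.4692.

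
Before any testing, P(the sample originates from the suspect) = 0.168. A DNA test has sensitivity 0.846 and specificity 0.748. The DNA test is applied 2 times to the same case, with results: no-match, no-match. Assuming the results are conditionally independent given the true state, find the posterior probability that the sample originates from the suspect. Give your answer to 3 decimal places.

Let H be the event that the sample originates from the suspect; start with P(H) = 0.168. P('match'|H) = 0.846, P('match'|¬H) = 0.252.
Update on result 1 ('no-match'): P(H) ← 0.154·0.1680 / (0.154·0.1680 + 0.748·0.8320) = 0.025872/0.64821 = 0.0399.
Update on result 2 ('no-match'): P(H) ← 0.154·0.0399 / (0.154·0.0399 + 0.748·0.9601) = 0.0061466/0.72429 = 0.0085.

Posterior P(H) ≈ 0.008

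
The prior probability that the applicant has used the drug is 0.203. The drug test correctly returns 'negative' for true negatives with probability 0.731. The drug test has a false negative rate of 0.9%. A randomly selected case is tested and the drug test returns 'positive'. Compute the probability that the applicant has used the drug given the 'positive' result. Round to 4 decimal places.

P(H | E) ≈ 0.4841

Write H for 'the applicant has used the drug'. Prior odds H:¬H = 0.203/0.797 = 0.25471. For the 'positive' outcome, the likelihood ratio is 0.991/0.269 = 3.6840.
Posterior odds = 0.25471 × 3.6840 = 0.93834, so P(H|E) = 0.93834/(1+0.93834) = 0.4841.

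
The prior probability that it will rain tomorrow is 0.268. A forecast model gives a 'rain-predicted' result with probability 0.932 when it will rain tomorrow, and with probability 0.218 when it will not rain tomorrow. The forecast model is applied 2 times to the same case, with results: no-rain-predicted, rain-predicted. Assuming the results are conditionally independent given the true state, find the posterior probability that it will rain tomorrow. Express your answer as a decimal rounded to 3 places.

Let H be the event that it will rain tomorrow; start with P(H) = 0.268. P('rain-predicted'|H) = 0.932, P('rain-predicted'|¬H) = 0.218.
Update on result 1 ('no-rain-predicted'): P(H) ← 0.068·0.2680 / (0.068·0.2680 + 0.782·0.7320) = 0.018224/0.59065 = 0.0309.
Update on result 2 ('rain-predicted'): P(H) ← 0.932·0.0309 / (0.932·0.0309 + 0.218·0.9691) = 0.028756/0.24003 = 0.1198.

Posterior P(H) ≈ 0.120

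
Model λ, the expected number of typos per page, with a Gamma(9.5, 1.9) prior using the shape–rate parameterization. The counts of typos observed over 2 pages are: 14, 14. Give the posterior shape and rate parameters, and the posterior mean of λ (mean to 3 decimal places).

Posterior: Gamma(shape=37.5, rate=3.9); mean ≈ 9.615

The Poisson likelihood adds the total count to the shape and the number of exposure periods to the rate. Here ∑xᵢ = 28 and n = 2, so shape 9.5→37.5 and rate 1.9→3.9.
Posterior mean = shape/rate = 37.5/3.9 = 9.615.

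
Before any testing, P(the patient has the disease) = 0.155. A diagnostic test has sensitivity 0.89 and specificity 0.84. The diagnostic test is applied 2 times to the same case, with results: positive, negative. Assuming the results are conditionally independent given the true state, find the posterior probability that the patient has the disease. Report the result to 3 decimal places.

Let H be the event that the patient has the disease; start with P(H) = 0.155. P('positive'|H) = 0.89, P('positive'|¬H) = 0.16.
Update on result 1 ('positive'): P(H) ← 0.89·0.1550 / (0.89·0.1550 + 0.16·0.8450) = 0.13795/0.27315 = 0.5050.
Update on result 2 ('negative'): P(H) ← 0.11·0.5050 / (0.11·0.5050 + 0.84·0.4950) = 0.055554/0.47133 = 0.1179.

Posterior P(H) ≈ 0.118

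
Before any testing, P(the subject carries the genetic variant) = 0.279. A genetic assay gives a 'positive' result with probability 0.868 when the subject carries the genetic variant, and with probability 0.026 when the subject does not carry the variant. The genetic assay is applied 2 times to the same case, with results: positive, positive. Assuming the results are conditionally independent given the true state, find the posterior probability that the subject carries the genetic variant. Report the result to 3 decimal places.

Let H be the event that the subject carries the genetic variant; start with P(H) = 0.279. P('positive'|H) = 0.868, P('positive'|¬H) = 0.026.
Update on result 1 ('positive'): P(H) ← 0.868·0.2790 / (0.868·0.2790 + 0.026·0.7210) = 0.24217/0.26092 = 0.9282.
Update on result 2 ('positive'): P(H) ← 0.868·0.9282 / (0.868·0.9282 + 0.026·0.0718) = 0.80564/0.80751 = 0.9977.

Posterior P(H) ≈ 0.998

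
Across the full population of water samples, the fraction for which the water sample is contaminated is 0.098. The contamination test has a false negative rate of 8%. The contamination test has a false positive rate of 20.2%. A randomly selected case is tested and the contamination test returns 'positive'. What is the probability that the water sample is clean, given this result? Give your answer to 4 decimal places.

Let H be the event that the water sample is contaminated. P(H) = 0.098, so P(¬H) = 0.902. With E the 'positive' result, P(E|H) = 0.92 and P(E|¬H) = 0.202.
P(E) = 0.92·0.098 + 0.202·0.902 = 0.090160 + 0.18220 = 0.27236.
By Bayes' theorem, P(H|E) = 0.090160 / 0.27236 = 0.3310. Hence P(¬H|E) = 1 − 0.3310 = 0.6690.

P(¬H | E) ≈ 0.6690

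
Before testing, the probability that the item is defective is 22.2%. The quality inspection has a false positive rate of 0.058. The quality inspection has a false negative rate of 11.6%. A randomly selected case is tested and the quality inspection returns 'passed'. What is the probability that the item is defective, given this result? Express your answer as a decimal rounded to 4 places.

Let H be the event that the item is defective. P(H) = 0.222, so P(¬H) = 0.778. With E the 'passed' result, P(E|H) = 0.116 and P(E|¬H) = 0.942.
P(E) = 0.116·0.222 + 0.942·0.778 = 0.025752 + 0.73288 = 0.75863.
By Bayes' theorem, P(H|E) = 0.025752 / 0.75863 = 0.0339.

P(H | E) ≈ 0.0339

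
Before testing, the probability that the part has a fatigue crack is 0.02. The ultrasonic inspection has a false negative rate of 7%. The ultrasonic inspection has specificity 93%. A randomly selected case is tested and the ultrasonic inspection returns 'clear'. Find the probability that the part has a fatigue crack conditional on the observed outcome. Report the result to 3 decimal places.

Write H for 'the part has a fatigue crack'. Prior odds H:¬H = 0.02/0.98 = 0.020408. For the 'clear' outcome, the likelihood ratio is 0.07/0.93 = 0.075269.
Posterior odds = 0.020408 × 0.075269 = 0.0015361, so P(H|E) = 0.0015361/(1+0.0015361) = 0.002.

P(H | E) ≈ 0.002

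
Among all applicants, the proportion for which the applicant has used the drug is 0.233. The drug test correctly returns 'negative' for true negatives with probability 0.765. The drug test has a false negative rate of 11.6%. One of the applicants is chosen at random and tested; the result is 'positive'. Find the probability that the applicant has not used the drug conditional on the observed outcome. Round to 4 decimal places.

Let H be the event that the applicant has used the drug. P(H) = 0.233, so P(¬H) = 0.767. With E the 'positive' result, P(E|H) = 0.884 and P(E|¬H) = 0.235.
P(E) = 0.884·0.233 + 0.235·0.767 = 0.20597 + 0.18024 = 0.38622.
By Bayes' theorem, P(H|E) = 0.20597 / 0.38622 = 0.5333. Hence P(¬H|E) = 1 − 0.5333 = 0.4667.

P(¬H | E) ≈ 0.4667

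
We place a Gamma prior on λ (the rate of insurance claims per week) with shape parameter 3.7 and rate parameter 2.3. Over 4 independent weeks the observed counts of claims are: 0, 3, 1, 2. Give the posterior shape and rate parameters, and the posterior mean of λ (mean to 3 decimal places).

The Poisson likelihood adds the total count to the shape and the number of exposure periods to the rate. Here ∑xᵢ = 6 and n = 4, so shape 3.7→9.7 and rate 2.3→6.3.
Posterior mean = shape/rate = 9.7/6.3 = 1.540.

Posterior: Gamma(shape=9.7, rate=6.3); mean ≈ 1.540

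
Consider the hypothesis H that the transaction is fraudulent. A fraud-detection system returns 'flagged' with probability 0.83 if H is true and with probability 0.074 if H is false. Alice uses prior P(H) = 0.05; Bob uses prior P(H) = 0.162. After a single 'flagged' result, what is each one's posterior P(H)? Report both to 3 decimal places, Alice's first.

P('+'|H) = 0.83, P('+'|¬H) = 0.074.
Alice: numerator 0.83·0.05 = 0.041500; evidence = 0.041500+0.074·0.95 = 0.11180; posterior = 0.371.
Bob: numerator 0.83·0.162 = 0.13446; evidence = 0.13446+0.074·0.838 = 0.19647; posterior = 0.684.

Alice: 0.371; Bob: 0.684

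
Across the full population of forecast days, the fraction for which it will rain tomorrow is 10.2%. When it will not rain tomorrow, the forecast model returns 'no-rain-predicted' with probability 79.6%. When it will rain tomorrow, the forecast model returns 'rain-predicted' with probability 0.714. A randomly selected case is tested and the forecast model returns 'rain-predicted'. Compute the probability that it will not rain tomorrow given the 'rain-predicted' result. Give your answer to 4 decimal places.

Let H be the event that it will rain tomorrow. P(H) = 0.102, so P(¬H) = 0.898. With E the 'rain-predicted' result, P(E|H) = 0.714 and P(E|¬H) = 0.204.
P(E) = 0.714·0.102 + 0.204·0.898 = 0.072828 + 0.18319 = 0.25602.
By Bayes' theorem, P(H|E) = 0.072828 / 0.25602 = 0.2845. Hence P(¬H|E) = 1 − 0.2845 = 0.7155.

P(¬H | E) ≈ 0.7155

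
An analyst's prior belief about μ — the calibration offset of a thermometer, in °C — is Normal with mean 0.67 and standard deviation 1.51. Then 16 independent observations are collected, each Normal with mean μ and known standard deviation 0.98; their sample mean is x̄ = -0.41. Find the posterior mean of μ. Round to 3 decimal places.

Posterior mean ≈ -0.382

Prior precision 1/τ₀² = 1/1.51² = 0.438577; data precision n/σ² = 16/0.98² = 16.6597.
Posterior precision = 0.438577 + 16.6597 = 17.0983.
Posterior mean = (0.438577·0.67 + 16.6597·-0.41) / 17.0983 = -0.382.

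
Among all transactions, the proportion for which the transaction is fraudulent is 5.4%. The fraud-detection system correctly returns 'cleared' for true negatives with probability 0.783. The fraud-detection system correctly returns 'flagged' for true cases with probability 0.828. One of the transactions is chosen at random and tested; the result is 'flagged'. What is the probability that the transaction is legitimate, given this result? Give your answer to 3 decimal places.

Let H be the event that the transaction is fraudulent. P(H) = 0.054, so P(¬H) = 0.946. With E the 'flagged' result, P(E|H) = 0.828 and P(E|¬H) = 0.217.
P(E) = 0.828·0.054 + 0.217·0.946 = 0.044712 + 0.20528 = 0.24999.
By Bayes' theorem, P(H|E) = 0.044712 / 0.24999 = 0.179. Hence P(¬H|E) = 1 − 0.179 = 0.821.

P(¬H | E) ≈ 0.821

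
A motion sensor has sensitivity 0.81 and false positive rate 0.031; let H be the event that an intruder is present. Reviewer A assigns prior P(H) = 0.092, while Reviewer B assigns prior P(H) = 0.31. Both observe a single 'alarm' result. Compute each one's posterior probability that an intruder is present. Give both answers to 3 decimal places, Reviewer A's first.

P('+'|H) = 0.81, P('+'|¬H) = 0.031.
Reviewer A: numerator 0.81·0.092 = 0.074520; evidence = 0.074520+0.031·0.908 = 0.10267; posterior = 0.726.
Reviewer B: numerator 0.81·0.31 = 0.25110; evidence = 0.25110+0.031·0.69 = 0.27249; posterior = 0.922.

Reviewer A: 0.726; Reviewer B: 0.922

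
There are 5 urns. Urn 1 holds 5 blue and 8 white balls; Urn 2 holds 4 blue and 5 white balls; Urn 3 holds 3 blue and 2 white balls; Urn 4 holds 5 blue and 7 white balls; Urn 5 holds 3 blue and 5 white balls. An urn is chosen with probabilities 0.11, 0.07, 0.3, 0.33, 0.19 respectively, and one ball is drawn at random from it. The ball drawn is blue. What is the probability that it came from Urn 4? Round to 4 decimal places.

Posterior probability ≈ 0.2975

Tabulate prior·likelihood by source: [1] prior 0.11, lik 0.3846, product 0.04231; [2] prior 0.07, lik 0.4444, product 0.03111; [3] prior 0.3, lik 0.6, product 0.1800; [4] prior 0.33, lik 0.4167, product 0.1375; [5] prior 0.19, lik 0.375, product 0.07125.
Normalizing constant = 0.46217; the posterior for Urn 4 is its product over the sum, 0.1375/0.46217 = 0.2975.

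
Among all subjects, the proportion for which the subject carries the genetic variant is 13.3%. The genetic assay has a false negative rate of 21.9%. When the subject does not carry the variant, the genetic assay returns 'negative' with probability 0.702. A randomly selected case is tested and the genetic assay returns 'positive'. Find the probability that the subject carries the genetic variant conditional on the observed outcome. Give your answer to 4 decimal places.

P(H | E) ≈ 0.2868

Write H for 'the subject carries the genetic variant'. Prior odds H:¬H = 0.133/0.867 = 0.15340. For the 'positive' outcome, the likelihood ratio is 0.781/0.298 = 2.6208.
Posterior odds = 0.15340 × 2.6208 = 0.40204, so P(H|E) = 0.40204/(1+0.40204) = 0.2868.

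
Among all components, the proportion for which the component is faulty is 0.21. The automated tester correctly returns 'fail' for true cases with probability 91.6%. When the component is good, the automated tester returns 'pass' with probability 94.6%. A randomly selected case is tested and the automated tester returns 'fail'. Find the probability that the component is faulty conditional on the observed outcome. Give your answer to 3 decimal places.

Write H for 'the component is faulty'. Prior odds H:¬H = 0.21/0.79 = 0.26582. For the 'fail' outcome, the likelihood ratio is 0.916/0.054 = 16.963.
Posterior odds = 0.26582 × 16.963 = 4.5091, so P(H|E) = 4.5091/(1+4.5091) = 0.818.

P(H | E) ≈ 0.818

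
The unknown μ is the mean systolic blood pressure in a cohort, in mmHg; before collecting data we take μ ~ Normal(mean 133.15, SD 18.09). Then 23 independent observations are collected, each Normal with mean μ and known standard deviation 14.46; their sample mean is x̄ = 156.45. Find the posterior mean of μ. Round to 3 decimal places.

Prior precision 1/τ₀² = 1/18.09² = 0.00305579; data precision n/σ² = 23/14.46² = 0.110000.
Posterior precision = 0.00305579 + 0.110000 = 0.113055.
Posterior mean = (0.00305579·133.15 + 0.110000·156.45) / 0.113055 = 155.820.

Posterior mean ≈ 155.820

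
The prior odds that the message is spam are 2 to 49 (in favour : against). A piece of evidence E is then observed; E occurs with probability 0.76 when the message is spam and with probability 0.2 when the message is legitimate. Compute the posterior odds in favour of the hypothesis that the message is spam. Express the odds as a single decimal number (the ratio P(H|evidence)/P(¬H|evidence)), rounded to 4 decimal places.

Posterior odds ≈ 0.1551

Prior odds = 2/49 = 0.040816. In log-odds, ln(0.040816) = -3.1987.
Add log likelihood ratio: ln(3.8000) = 1.3350.
Posterior log-odds = -1.8637, so posterior odds = exp(-1.8637) = 0.15510.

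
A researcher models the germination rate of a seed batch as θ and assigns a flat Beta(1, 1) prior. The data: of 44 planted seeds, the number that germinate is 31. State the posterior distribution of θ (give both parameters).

Posterior: Beta(32, 14)

The binomial likelihood is conjugate to the Beta prior: with 31 successes and 13 failures, the posterior is Beta(1+31, 1+13) = Beta(32, 14).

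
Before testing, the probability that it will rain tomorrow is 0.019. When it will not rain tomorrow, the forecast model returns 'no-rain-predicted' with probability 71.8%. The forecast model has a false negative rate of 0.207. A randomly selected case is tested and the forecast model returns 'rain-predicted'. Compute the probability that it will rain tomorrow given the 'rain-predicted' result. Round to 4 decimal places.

Write H for 'it will rain tomorrow'. Prior odds H:¬H = 0.019/0.981 = 0.019368. For the 'rain-predicted' outcome, the likelihood ratio is 0.793/0.282 = 2.8121.
Posterior odds = 0.019368 × 2.8121 = 0.054464, so P(H|E) = 0.054464/(1+0.054464) = 0.0517.

P(H | E) ≈ 0.0517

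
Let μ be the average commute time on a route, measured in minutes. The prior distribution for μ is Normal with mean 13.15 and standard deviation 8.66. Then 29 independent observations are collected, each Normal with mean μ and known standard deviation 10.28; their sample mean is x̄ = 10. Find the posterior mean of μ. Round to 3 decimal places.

With known σ, the Normal prior is conjugate. Weight on the data is w = (n/σ²)/(n/σ² + 1/τ₀²) = 0.274417/(0.274417+0.0133341) = 0.95366.
Posterior mean = w·x̄ + (1−w)·μ₀ = 0.95366·10 + 0.046339·13.15 = 10.146.

Posterior mean ≈ 10.146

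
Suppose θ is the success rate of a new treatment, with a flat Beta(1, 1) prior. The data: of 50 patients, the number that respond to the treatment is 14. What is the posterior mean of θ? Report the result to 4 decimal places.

Observing 14 successes and 36 failures updates Beta(1, 1) by adding the success and failure counts to the two shape parameters: α = 1+14 = 15, β = 1+36 = 37.
Posterior mean = α/(α+β) = 15/52 = 0.2885.

Posterior mean ≈ 0.2885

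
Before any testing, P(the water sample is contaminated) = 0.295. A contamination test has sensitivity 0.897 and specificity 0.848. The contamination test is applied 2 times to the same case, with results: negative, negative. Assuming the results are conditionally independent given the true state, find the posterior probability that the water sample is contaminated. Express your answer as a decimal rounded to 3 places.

Let H be the event that the water sample is contaminated; start with P(H) = 0.295. P('positive'|H) = 0.897, P('positive'|¬H) = 0.152.
Update on result 1 ('negative'): P(H) ← 0.103·0.2950 / (0.103·0.2950 + 0.848·0.7050) = 0.030385/0.62823 = 0.0484.
Update on result 2 ('negative'): P(H) ← 0.103·0.0484 / (0.103·0.0484 + 0.848·0.9516) = 0.0049817/0.81197 = 0.0061.

Posterior P(H) ≈ 0.006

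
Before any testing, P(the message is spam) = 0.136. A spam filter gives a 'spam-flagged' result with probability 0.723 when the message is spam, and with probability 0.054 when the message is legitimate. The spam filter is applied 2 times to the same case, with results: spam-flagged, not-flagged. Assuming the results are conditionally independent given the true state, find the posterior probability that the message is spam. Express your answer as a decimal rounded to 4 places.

Posterior P(H) ≈ 0.3816

Let H be the event that the message is spam; start with P(H) = 0.136. P('spam-flagged'|H) = 0.723, P('spam-flagged'|¬H) = 0.054.
Update on result 1 ('spam-flagged'): P(H) ← 0.723·0.1360 / (0.723·0.1360 + 0.054·0.8640) = 0.098328/0.14498 = 0.6782.
Update on result 2 ('not-flagged'): P(H) ← 0.277·0.6782 / (0.277·0.6782 + 0.946·0.3218) = 0.18786/0.49228 = 0.3816.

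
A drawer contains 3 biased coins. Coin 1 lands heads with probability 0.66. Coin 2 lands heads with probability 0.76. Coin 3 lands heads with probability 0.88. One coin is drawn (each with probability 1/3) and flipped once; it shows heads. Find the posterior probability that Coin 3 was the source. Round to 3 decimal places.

Tabulate prior·likelihood by source: [1] prior 0.333333, lik 0.66, product 0.2200; [2] prior 0.333333, lik 0.76, product 0.2533; [3] prior 0.333333, lik 0.88, product 0.2933.
Normalizing constant = 0.76667; the posterior for Coin 3 is its product over the sum, 0.2933/0.76667 = 0.383.

Posterior probability ≈ 0.383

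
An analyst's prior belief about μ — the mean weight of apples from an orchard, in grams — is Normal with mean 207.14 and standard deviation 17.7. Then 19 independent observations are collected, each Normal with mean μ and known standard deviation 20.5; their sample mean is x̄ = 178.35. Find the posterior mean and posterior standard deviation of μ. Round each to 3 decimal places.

Posterior mean ≈ 180.249; posterior SD ≈ 4.545

Prior precision 1/τ₀² = 1/17.7² = 0.00319193; data precision n/σ² = 19/20.5² = 0.0452112.
Posterior precision = 0.00319193 + 0.0452112 = 0.0484031, giving posterior SD = 1/√0.0484031 = 4.545.
Posterior mean = (0.00319193·207.14 + 0.0452112·178.35) / 0.0484031 = 180.249.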